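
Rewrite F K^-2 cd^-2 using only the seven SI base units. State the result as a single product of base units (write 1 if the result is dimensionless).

F = C/V (capacitance = charge per voltage),
    = A·s/(kg·m²·s⁻³·A⁻¹) (substituting C and V),
    = kg⁻¹·m⁻²·s⁴·A².
Combining: F·K⁻²·cd⁻² = (kg⁻¹·m⁻²·s⁴·A²) · K⁻² · cd⁻² = kg⁻¹·m⁻²·s⁴·A²·K⁻²·cd⁻².

kg⁻¹·m⁻²·s⁴·A²·K⁻²·cd⁻²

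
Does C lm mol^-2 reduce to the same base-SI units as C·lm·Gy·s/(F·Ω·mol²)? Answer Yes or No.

No

Left side:
  C = A·s = s·A (charge = current × time).
  lm = cd·sr = cd (luminous flux; sr is dimensionless).
  Combining: C·lm·mol⁻² = (s·A) · cd · mol⁻² = s·A·mol⁻²·cd.
Right side:
  C = A·s = s·A (charge = current × time).
  lm = cd·sr = cd (luminous flux; sr is dimensionless).
  Gy = J/kg (absorbed dose = energy per mass),
      = m²·s⁻².
  F = C/V (capacitance = charge per voltage),
      = A·s/(kg·m²·s⁻³·A⁻¹) (substituting C and V),
      = kg⁻¹·m⁻²·s⁴·A².
  So F⁻¹ = kg·m²·s⁻⁴·A⁻².
  Ω = V/A (resistance = voltage per current),
      = kg·m²·s⁻³·A⁻².
  So Ω⁻¹ = kg⁻¹·m⁻²·s³·A².
  Combining: C·lm·Gy·s·F⁻¹·Ω⁻¹·mol⁻² = (s·A) · cd · (m²·s⁻²) · s · (kg·m²·s⁻⁴·A⁻²) · (kg⁻¹·m⁻²·s³·A²) · mol⁻² = m²·s⁻¹·A·mol⁻²·cd.
Left is s·A·mol⁻²·cd; right is m²·s⁻¹·A·mol⁻²·cd — different.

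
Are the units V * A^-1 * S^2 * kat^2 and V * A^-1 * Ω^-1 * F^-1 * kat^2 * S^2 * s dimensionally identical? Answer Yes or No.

Left side:
  V = kg·m²·s⁻³·A⁻¹.
  S = kg⁻¹·m⁻²·s³·A².
  So S² = kg⁻²·m⁻⁴·s⁶·A⁴.
  kat = s⁻¹·mol.
  So kat² = s⁻²·mol².
  Combining: V·A⁻¹·S²·kat² = (kg·m²·s⁻³·A⁻¹) · A⁻¹ · (kg⁻²·m⁻⁴·s⁶·A⁴) · (s⁻²·mol²) = kg⁻¹·m⁻²·s·A²·mol².
Right side:
  V = kg·m²·s⁻³·A⁻¹.
  Ω = kg·m²·s⁻³·A⁻².
  So Ω⁻¹ = kg⁻¹·m⁻²·s³·A².
  F = kg⁻¹·m⁻²·s⁴·A².
  So F⁻¹ = kg·m²·s⁻⁴·A⁻².
  kat = s⁻¹·mol.
  So kat² = s⁻²·mol².
  S = kg⁻¹·m⁻²·s³·A².
  So S² = kg⁻²·m⁻⁴·s⁶·A⁴.
  Combining: V·A⁻¹·Ω⁻¹·F⁻¹·kat²·S²·s = (kg·m²·s⁻³·A⁻¹) · A⁻¹ · (kg⁻¹·m⁻²·s³·A²) · (kg·m²·s⁻⁴·A⁻²) · (s⁻²·mol²) · (kg⁻²·m⁻⁴·s⁶·A⁴) · s = kg⁻¹·m⁻²·s·A²·mol².
Both reduce to kg⁻¹·m⁻²·s·A²·mol².

Yes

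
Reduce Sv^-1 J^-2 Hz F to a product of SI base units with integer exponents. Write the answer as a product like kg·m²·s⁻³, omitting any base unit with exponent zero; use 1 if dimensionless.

Sv = J/kg (equivalent dose = energy per mass),
    = m²·s⁻².
So Sv⁻¹ = m⁻²·s².
J = N·m (work = force × distance),
    = kg·m²·s⁻².
So J⁻² = kg⁻²·m⁻⁴·s⁴.
Hz = 1/s = s⁻¹ (frequency is cycles per second).
F = C/V (capacitance = charge per voltage),
    = A·s/(kg·m²·s⁻³·A⁻¹) (substituting C and V),
    = kg⁻¹·m⁻²·s⁴·A².
Combining: Sv⁻¹·J⁻²·Hz·F = (m⁻²·s²) · (kg⁻²·m⁻⁴·s⁴) · s⁻¹ · (kg⁻¹·m⁻²·s⁴·A²) = kg⁻³·m⁻⁸·s⁹·A².

kg⁻³·m⁻⁸·s⁹·A²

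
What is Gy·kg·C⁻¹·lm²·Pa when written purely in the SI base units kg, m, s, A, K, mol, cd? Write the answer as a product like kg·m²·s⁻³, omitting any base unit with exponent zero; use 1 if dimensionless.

kg²·m·s⁻⁵·A⁻¹·cd²

Gy = m²·s⁻².
C = s·A.
So C⁻¹ = s⁻¹·A⁻¹.
lm = cd.
So lm² = cd².
Pa = kg·m⁻¹·s⁻².
Combining: Gy·kg·C⁻¹·lm²·Pa = (m²·s⁻²) · kg · (s⁻¹·A⁻¹) · cd² · (kg·m⁻¹·s⁻²) = kg²·m·s⁻⁵·A⁻¹·cd².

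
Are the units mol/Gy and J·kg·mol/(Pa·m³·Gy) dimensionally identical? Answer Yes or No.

Left side:
  Gy = m²·s⁻².
  So Gy⁻¹ = m⁻²·s².
  Combining: Gy⁻¹·mol = (m⁻²·s²) · mol = m⁻²·s²·mol.
Right side:
  J = N·m (work = force × distance),
      = kg·m²·s⁻².
  Pa = N/m² (pressure = force per area),
      = kg·m⁻¹·s⁻².
  So Pa⁻¹ = kg⁻¹·m·s².
  Gy = J/kg (absorbed dose = energy per mass),
      = m²·s⁻².
  So Gy⁻¹ = m⁻²·s².
  Combining: J·Pa⁻¹·m⁻³·Gy⁻¹·kg·mol = (kg·m²·s⁻²) · (kg⁻¹·m·s²) · m⁻³ · (m⁻²·s²) · kg · mol = kg·m⁻²·s²·mol.
Left is m⁻²·s²·mol; right is kg·m⁻²·s²·mol — different.

No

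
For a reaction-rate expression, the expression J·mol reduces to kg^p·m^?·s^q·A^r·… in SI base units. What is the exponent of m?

J = kg·m²·s⁻².
Combining: J·mol = (kg·m²·s⁻²) · mol = kg·m²·s⁻²·mol.
The exponent of m is 2.

2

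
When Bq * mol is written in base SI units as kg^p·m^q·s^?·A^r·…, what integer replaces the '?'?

-1

Bq = 1/s = s⁻¹ (activity is decays per second).
Combining: Bq·mol = s⁻¹ · mol = s⁻¹·mol.
The exponent of s is -1.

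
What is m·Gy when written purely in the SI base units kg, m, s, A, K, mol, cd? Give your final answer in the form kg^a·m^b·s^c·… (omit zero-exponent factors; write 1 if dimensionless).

Gy = m²·s⁻².
Combining: m·Gy = m · (m²·s⁻²) = m³·s⁻².

m³·s⁻²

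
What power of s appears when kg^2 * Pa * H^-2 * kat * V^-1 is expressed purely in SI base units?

4

Pa = kg·m⁻¹·s⁻².
H = kg·m²·s⁻²·A⁻².
So H⁻² = kg⁻²·m⁻⁴·s⁴·A⁴.
kat = s⁻¹·mol.
V = kg·m²·s⁻³·A⁻¹.
So V⁻¹ = kg⁻¹·m⁻²·s³·A.
Combining: kg²·Pa·H⁻²·kat·V⁻¹ = kg² · (kg·m⁻¹·s⁻²) · (kg⁻²·m⁻⁴·s⁴·A⁴) · (s⁻¹·mol) · (kg⁻¹·m⁻²·s³·A) = m⁻⁷·s⁴·A⁵·mol.
The exponent of s is 4.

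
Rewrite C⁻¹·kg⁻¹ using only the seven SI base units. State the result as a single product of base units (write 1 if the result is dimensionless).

kg⁻¹·s⁻¹·A⁻¹

C = A·s = s·A (charge = current × time).
So C⁻¹ = s⁻¹·A⁻¹.
Combining: C⁻¹·kg⁻¹ = (s⁻¹·A⁻¹) · kg⁻¹ = kg⁻¹·s⁻¹·A⁻¹.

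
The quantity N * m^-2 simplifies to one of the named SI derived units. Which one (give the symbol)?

N = kg·m/s² = kg·m·s⁻² (force = mass × acceleration).
Combining: N·m⁻² = (kg·m·s⁻²) · m⁻² = kg·m⁻¹·s⁻².
kg·m⁻¹·s⁻² is the base-SI form of the pascal.

Pa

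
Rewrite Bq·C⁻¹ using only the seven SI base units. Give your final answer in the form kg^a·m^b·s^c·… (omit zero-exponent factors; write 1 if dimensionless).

Bq = 1/s = s⁻¹ (activity is decays per second).
C = A·s = s·A (charge = current × time).
So C⁻¹ = s⁻¹·A⁻¹.
Combining: Bq·C⁻¹ = s⁻¹ · (s⁻¹·A⁻¹) = s⁻²·A⁻¹.

s⁻²·A⁻¹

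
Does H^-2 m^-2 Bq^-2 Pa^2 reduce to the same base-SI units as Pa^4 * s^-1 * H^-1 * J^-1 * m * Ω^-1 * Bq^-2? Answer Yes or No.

Left side:
  H = kg·m²·s⁻²·A⁻².
  So H⁻² = kg⁻²·m⁻⁴·s⁴·A⁴.
  Bq = s⁻¹.
  So Bq⁻² = s².
  Pa = kg·m⁻¹·s⁻².
  So Pa² = kg²·m⁻²·s⁻⁴.
  Combining: H⁻²·m⁻²·Bq⁻²·Pa² = (kg⁻²·m⁻⁴·s⁴·A⁴) · m⁻² · s² · (kg²·m⁻²·s⁻⁴) = m⁻⁸·s²·A⁴.
Right side:
  Pa = N/m² (pressure = force per area),
      = kg·m⁻¹·s⁻².
  So Pa⁴ = kg⁴·m⁻⁴·s⁻⁸.
  H = Wb/A (inductance = flux per current),
      = kg·m²·s⁻²·A⁻².
  So H⁻¹ = kg⁻¹·m⁻²·s²·A².
  J = N·m (work = force × distance),
      = kg·m²·s⁻².
  So J⁻¹ = kg⁻¹·m⁻²·s².
  Ω = V/A (resistance = voltage per current),
      = kg·m²·s⁻³·A⁻².
  So Ω⁻¹ = kg⁻¹·m⁻²·s³·A².
  Bq = 1/s = s⁻¹ (activity is decays per second).
  So Bq⁻² = s².
  Combining: Pa⁴·s⁻¹·H⁻¹·J⁻¹·m·Ω⁻¹·Bq⁻² = (kg⁴·m⁻⁴·s⁻⁸) · s⁻¹ · (kg⁻¹·m⁻²·s²·A²) · (kg⁻¹·m⁻²·s²) · m · (kg⁻¹·m⁻²·s³·A²) · s² = kg·m⁻⁹·A⁴.
Left is m⁻⁸·s²·A⁴; right is kg·m⁻⁹·A⁴ — different.

No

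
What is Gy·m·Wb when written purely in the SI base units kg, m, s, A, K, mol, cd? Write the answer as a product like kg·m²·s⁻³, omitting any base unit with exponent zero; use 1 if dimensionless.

kg·m⁵·s⁻⁴·A⁻¹

Gy = J/kg (absorbed dose = energy per mass),
    = m²·s⁻².
Wb = V·s (flux: a volt is a weber per second),
    = kg·m²·s⁻²·A⁻¹.
Combining: Gy·m·Wb = (m²·s⁻²) · m · (kg·m²·s⁻²·A⁻¹) = kg·m⁵·s⁻⁴·A⁻¹.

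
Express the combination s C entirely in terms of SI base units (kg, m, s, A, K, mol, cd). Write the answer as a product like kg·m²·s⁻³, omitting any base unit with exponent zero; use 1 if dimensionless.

s²·A

C = s·A.
Combining: s·C = s · (s·A) = s²·A.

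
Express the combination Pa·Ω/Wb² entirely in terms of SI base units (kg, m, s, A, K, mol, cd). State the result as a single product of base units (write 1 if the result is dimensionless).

Pa = N/m² (pressure = force per area),
    = kg·m⁻¹·s⁻².
Wb = V·s (flux: a volt is a weber per second),
    = kg·m²·s⁻²·A⁻¹.
So Wb⁻² = kg⁻²·m⁻⁴·s⁴·A².
Ω = V/A (resistance = voltage per current),
    = kg·m²·s⁻³·A⁻².
Combining: Pa·Wb⁻²·Ω = (kg·m⁻¹·s⁻²) · (kg⁻²·m⁻⁴·s⁴·A²) · (kg·m²·s⁻³·A⁻²) = m⁻³·s⁻¹.

m⁻³·s⁻¹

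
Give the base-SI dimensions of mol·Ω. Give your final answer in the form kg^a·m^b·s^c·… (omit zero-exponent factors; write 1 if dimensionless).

Ω = V/A (resistance = voltage per current),
    = kg·m²·s⁻³·A⁻².
Combining: mol·Ω = mol · (kg·m²·s⁻³·A⁻²) = kg·m²·s⁻³·A⁻²·mol.

kg·m²·s⁻³·A⁻²·mol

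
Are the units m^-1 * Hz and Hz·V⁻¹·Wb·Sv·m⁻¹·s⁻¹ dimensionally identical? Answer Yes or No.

Left side:
  Hz = 1/s = s⁻¹ (frequency is cycles per second).
  Combining: m⁻¹·Hz = m⁻¹ · s⁻¹ = m⁻¹·s⁻¹.
Right side:
  Hz = s⁻¹.
  V = kg·m²·s⁻³·A⁻¹.
  So V⁻¹ = kg⁻¹·m⁻²·s³·A.
  Wb = kg·m²·s⁻²·A⁻¹.
  Sv = m²·s⁻².
  Combining: Hz·V⁻¹·Wb·Sv·m⁻¹·s⁻¹ = s⁻¹ · (kg⁻¹·m⁻²·s³·A) · (kg·m²·s⁻²·A⁻¹) · (m²·s⁻²) · m⁻¹ · s⁻¹ = m·s⁻³.
Left is m⁻¹·s⁻¹; right is m·s⁻³ — different.

No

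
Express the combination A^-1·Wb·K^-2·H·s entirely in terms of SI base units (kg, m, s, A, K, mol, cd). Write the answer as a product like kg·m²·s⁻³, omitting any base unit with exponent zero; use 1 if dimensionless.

Wb = kg·m²·s⁻²·A⁻¹.
H = kg·m²·s⁻²·A⁻².
Combining: A⁻¹·Wb·K⁻²·H·s = A⁻¹ · (kg·m²·s⁻²·A⁻¹) · K⁻² · (kg·m²·s⁻²·A⁻²) · s = kg²·m⁴·s⁻³·A⁻⁴·K⁻².

kg²·m⁴·s⁻³·A⁻⁴·K⁻²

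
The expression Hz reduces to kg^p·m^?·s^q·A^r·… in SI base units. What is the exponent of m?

0

Hz = 1/s = s⁻¹ (frequency is cycles per second).
The exponent of m is 0.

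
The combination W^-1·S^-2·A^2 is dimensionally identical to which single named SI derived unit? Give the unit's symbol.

Ω

W = J/s (power = energy per time),
    = kg·m²·s⁻³.
So W⁻¹ = kg⁻¹·m⁻²·s³.
S = 1/Ω (conductance is reciprocal resistance),
    = kg⁻¹·m⁻²·s³·A².
So S⁻² = kg²·m⁴·s⁻⁶·A⁻⁴.
Combining: W⁻¹·S⁻²·A² = (kg⁻¹·m⁻²·s³) · (kg²·m⁴·s⁻⁶·A⁻⁴) · A² = kg·m²·s⁻³·A⁻².
kg·m²·s⁻³·A⁻² is the base-SI form of the ohm.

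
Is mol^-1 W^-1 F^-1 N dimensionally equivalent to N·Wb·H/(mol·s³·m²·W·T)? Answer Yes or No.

Left side:
  W = J/s (power = energy per time),
      = kg·m²·s⁻³.
  So W⁻¹ = kg⁻¹·m⁻²·s³.
  F = C/V (capacitance = charge per voltage),
      = A·s/(kg·m²·s⁻³·A⁻¹) (substituting C and V),
      = kg⁻¹·m⁻²·s⁴·A².
  So F⁻¹ = kg·m²·s⁻⁴·A⁻².
  N = kg·m/s² = kg·m·s⁻² (force = mass × acceleration).
  Combining: mol⁻¹·W⁻¹·F⁻¹·N = mol⁻¹ · (kg⁻¹·m⁻²·s³) · (kg·m²·s⁻⁴·A⁻²) · (kg·m·s⁻²) = kg·m·s⁻³·A⁻²·mol⁻¹.
Right side:
  N = kg·m/s² = kg·m·s⁻² (force = mass × acceleration).
  W = J/s (power = energy per time),
      = kg·m²·s⁻³.
  So W⁻¹ = kg⁻¹·m⁻²·s³.
  Wb = V·s (flux: a volt is a weber per second),
      = kg·m²·s⁻²·A⁻¹.
  T = Wb/m² (flux density = flux per area),
      = kg·s⁻²·A⁻¹.
  So T⁻¹ = kg⁻¹·s²·A.
  H = Wb/A (inductance = flux per current),
      = kg·m²·s⁻²·A⁻².
  Combining: mol⁻¹·N·s⁻³·m⁻²·W⁻¹·Wb·T⁻¹·H = mol⁻¹ · (kg·m·s⁻²) · s⁻³ · m⁻² · (kg⁻¹·m⁻²·s³) · (kg·m²·s⁻²·A⁻¹) · (kg⁻¹·s²·A) · (kg·m²·s⁻²·A⁻²) = kg·m·s⁻⁴·A⁻²·mol⁻¹.
Left is kg·m·s⁻³·A⁻²·mol⁻¹; right is kg·m·s⁻⁴·A⁻²·mol⁻¹ — different.

No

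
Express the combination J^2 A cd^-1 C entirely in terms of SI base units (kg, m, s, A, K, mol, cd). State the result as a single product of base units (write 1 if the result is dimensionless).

J = N·m (work = force × distance),
    = kg·m²·s⁻².
So J² = kg²·m⁴·s⁻⁴.
C = A·s = s·A (charge = current × time).
Combining: J²·A·cd⁻¹·C = (kg²·m⁴·s⁻⁴) · A · cd⁻¹ · (s·A) = kg²·m⁴·s⁻³·A²·cd⁻¹.

kg²·m⁴·s⁻³·A²·cd⁻¹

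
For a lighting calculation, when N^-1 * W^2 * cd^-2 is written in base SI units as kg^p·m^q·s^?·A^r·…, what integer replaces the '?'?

-4

N = kg·m·s⁻².
So N⁻¹ = kg⁻¹·m⁻¹·s².
W = kg·m²·s⁻³.
So W² = kg²·m⁴·s⁻⁶.
Combining: N⁻¹·W²·cd⁻² = (kg⁻¹·m⁻¹·s²) · (kg²·m⁴·s⁻⁶) · cd⁻² = kg·m³·s⁻⁴·cd⁻².
The exponent of s is -4.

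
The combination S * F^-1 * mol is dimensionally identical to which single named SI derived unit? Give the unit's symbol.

kat

S = kg⁻¹·m⁻²·s³·A².
F = kg⁻¹·m⁻²·s⁴·A².
So F⁻¹ = kg·m²·s⁻⁴·A⁻².
Combining: S·F⁻¹·mol = (kg⁻¹·m⁻²·s³·A²) · (kg·m²·s⁻⁴·A⁻²) · mol = s⁻¹·mol.
s⁻¹·mol is the base-SI form of the katal.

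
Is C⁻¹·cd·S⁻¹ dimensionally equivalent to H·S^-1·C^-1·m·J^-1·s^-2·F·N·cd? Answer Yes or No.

Yes

Left side:
  C = s·A.
  So C⁻¹ = s⁻¹·A⁻¹.
  S = kg⁻¹·m⁻²·s³·A².
  So S⁻¹ = kg·m²·s⁻³·A⁻².
  Combining: C⁻¹·cd·S⁻¹ = (s⁻¹·A⁻¹) · cd · (kg·m²·s⁻³·A⁻²) = kg·m²·s⁻⁴·A⁻³·cd.
Right side:
  H = Wb/A (inductance = flux per current),
      = kg·m²·s⁻²·A⁻².
  S = 1/Ω (conductance is reciprocal resistance),
      = kg⁻¹·m⁻²·s³·A².
  So S⁻¹ = kg·m²·s⁻³·A⁻².
  C = A·s = s·A (charge = current × time).
  So C⁻¹ = s⁻¹·A⁻¹.
  J = N·m (work = force × distance),
      = kg·m²·s⁻².
  So J⁻¹ = kg⁻¹·m⁻²·s².
  F = C/V (capacitance = charge per voltage),
      = A·s/(kg·m²·s⁻³·A⁻¹) (substituting C and V),
      = kg⁻¹·m⁻²·s⁴·A².
  N = kg·m/s² = kg·m·s⁻² (force = mass × acceleration).
  Combining: H·S⁻¹·C⁻¹·m·J⁻¹·s⁻²·F·N·cd = (kg·m²·s⁻²·A⁻²) · (kg·m²·s⁻³·A⁻²) · (s⁻¹·A⁻¹) · m · (kg⁻¹·m⁻²·s²) · s⁻² · (kg⁻¹·m⁻²·s⁴·A²) · (kg·m·s⁻²) · cd = kg·m²·s⁻⁴·A⁻³·cd.
Both reduce to kg·m²·s⁻⁴·A⁻³·cd.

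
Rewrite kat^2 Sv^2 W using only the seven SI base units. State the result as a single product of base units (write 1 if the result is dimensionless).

kg·m⁶·s⁻⁹·mol²

kat = s⁻¹·mol.
So kat² = s⁻²·mol².
Sv = m²·s⁻².
So Sv² = m⁴·s⁻⁴.
W = kg·m²·s⁻³.
Combining: kat²·Sv²·W = (s⁻²·mol²) · (m⁴·s⁻⁴) · (kg·m²·s⁻³) = kg·m⁶·s⁻⁹·mol².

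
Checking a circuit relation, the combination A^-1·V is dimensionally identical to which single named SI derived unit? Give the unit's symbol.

Ω

V = W/A (potential = power per current),
    = kg·m²·s⁻³·A⁻¹.
Combining: A⁻¹·V = A⁻¹ · (kg·m²·s⁻³·A⁻¹) = kg·m²·s⁻³·A⁻².
kg·m²·s⁻³·A⁻² is the base-SI form of the ohm.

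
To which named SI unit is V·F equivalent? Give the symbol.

V = kg·m²·s⁻³·A⁻¹.
F = kg⁻¹·m⁻²·s⁴·A².
Combining: V·F = (kg·m²·s⁻³·A⁻¹) · (kg⁻¹·m⁻²·s⁴·A²) = s·A.
s·A is the base-SI form of the coulomb.

C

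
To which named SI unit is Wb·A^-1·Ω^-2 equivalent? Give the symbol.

Wb = V·s (flux: a volt is a weber per second),
    = kg·m²·s⁻²·A⁻¹.
Ω = V/A (resistance = voltage per current),
    = kg·m²·s⁻³·A⁻².
So Ω⁻² = kg⁻²·m⁻⁴·s⁶·A⁴.
Combining: Wb·A⁻¹·Ω⁻² = (kg·m²·s⁻²·A⁻¹) · A⁻¹ · (kg⁻²·m⁻⁴·s⁶·A⁴) = kg⁻¹·m⁻²·s⁴·A².
kg⁻¹·m⁻²·s⁴·A² is the base-SI form of the farad.

F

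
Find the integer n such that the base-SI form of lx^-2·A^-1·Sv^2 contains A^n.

lx = lm/m² (illuminance = luminous flux per area),
    = m⁻²·cd.
So lx⁻² = m⁴·cd⁻².
Sv = J/kg (equivalent dose = energy per mass),
    = m²·s⁻².
So Sv² = m⁴·s⁻⁴.
Combining: lx⁻²·A⁻¹·Sv² = (m⁴·cd⁻²) · A⁻¹ · (m⁴·s⁻⁴) = m⁸·s⁻⁴·A⁻¹·cd⁻².
The exponent of A is -1.

-1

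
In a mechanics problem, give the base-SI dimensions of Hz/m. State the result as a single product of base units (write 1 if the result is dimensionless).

Hz = s⁻¹.
Combining: m⁻¹·Hz = m⁻¹ · s⁻¹ = m⁻¹·s⁻¹.

m⁻¹·s⁻¹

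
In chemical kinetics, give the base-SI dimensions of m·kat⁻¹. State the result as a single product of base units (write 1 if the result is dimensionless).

m·s·mol⁻¹

kat = s⁻¹·mol.
So kat⁻¹ = s·mol⁻¹.
Combining: m·kat⁻¹ = m · (s·mol⁻¹) = m·s·mol⁻¹.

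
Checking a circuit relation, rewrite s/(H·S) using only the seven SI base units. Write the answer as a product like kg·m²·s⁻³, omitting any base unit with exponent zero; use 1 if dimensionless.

H = Wb/A (inductance = flux per current),
    = kg·m²·s⁻²·A⁻².
So H⁻¹ = kg⁻¹·m⁻²·s²·A².
S = 1/Ω (conductance is reciprocal resistance),
    = kg⁻¹·m⁻²·s³·A².
So S⁻¹ = kg·m²·s⁻³·A⁻².
Combining: H⁻¹·S⁻¹·s = (kg⁻¹·m⁻²·s²·A²) · (kg·m²·s⁻³·A⁻²) · s = 1.

1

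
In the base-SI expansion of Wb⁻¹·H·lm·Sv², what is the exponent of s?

-4

Wb = V·s (flux: a volt is a weber per second),
    = kg·m²·s⁻²·A⁻¹.
So Wb⁻¹ = kg⁻¹·m⁻²·s²·A.
H = Wb/A (inductance = flux per current),
    = kg·m²·s⁻²·A⁻².
lm = cd·sr = cd (luminous flux; sr is dimensionless).
Sv = J/kg (equivalent dose = energy per mass),
    = m²·s⁻².
So Sv² = m⁴·s⁻⁴.
Combining: Wb⁻¹·H·lm·Sv² = (kg⁻¹·m⁻²·s²·A) · (kg·m²·s⁻²·A⁻²) · cd · (m⁴·s⁻⁴) = m⁴·s⁻⁴·A⁻¹·cd.
The exponent of s is -4.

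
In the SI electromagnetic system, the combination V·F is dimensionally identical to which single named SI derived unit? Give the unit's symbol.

V = W/A (potential = power per current),
    = kg·m²·s⁻³·A⁻¹.
F = C/V (capacitance = charge per voltage),
    = A·s/(kg·m²·s⁻³·A⁻¹) (substituting C and V),
    = kg⁻¹·m⁻²·s⁴·A².
Combining: V·F = (kg·m²·s⁻³·A⁻¹) · (kg⁻¹·m⁻²·s⁴·A²) = s·A.
s·A is the base-SI form of the coulomb.

C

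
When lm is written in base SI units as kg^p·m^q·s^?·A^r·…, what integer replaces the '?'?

0

lm = cd.
The exponent of s is 0.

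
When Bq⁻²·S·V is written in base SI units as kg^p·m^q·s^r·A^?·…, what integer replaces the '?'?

1

Bq = 1/s = s⁻¹ (activity is decays per second).
So Bq⁻² = s².
S = 1/Ω (conductance is reciprocal resistance),
    = kg⁻¹·m⁻²·s³·A².
V = W/A (potential = power per current),
    = kg·m²·s⁻³·A⁻¹.
Combining: Bq⁻²·S·V = s² · (kg⁻¹·m⁻²·s³·A²) · (kg·m²·s⁻³·A⁻¹) = s²·A.
The exponent of A is 1.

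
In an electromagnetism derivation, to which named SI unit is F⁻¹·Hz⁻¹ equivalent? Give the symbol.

F = kg⁻¹·m⁻²·s⁴·A².
So F⁻¹ = kg·m²·s⁻⁴·A⁻².
Hz = s⁻¹.
So Hz⁻¹ = s.
Combining: F⁻¹·Hz⁻¹ = (kg·m²·s⁻⁴·A⁻²) · s = kg·m²·s⁻³·A⁻².
kg·m²·s⁻³·A⁻² is the base-SI form of the ohm.

Ω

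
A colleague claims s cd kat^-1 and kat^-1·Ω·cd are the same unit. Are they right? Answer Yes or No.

Left side:
  kat = s⁻¹·mol.
  So kat⁻¹ = s·mol⁻¹.
  Combining: s·cd·kat⁻¹ = s · cd · (s·mol⁻¹) = s²·mol⁻¹·cd.
Right side:
  kat = mol/s = s⁻¹·mol (catalytic activity).
  So kat⁻¹ = s·mol⁻¹.
  Ω = V/A (resistance = voltage per current),
      = kg·m²·s⁻³·A⁻².
  Combining: kat⁻¹·Ω·cd = (s·mol⁻¹) · (kg·m²·s⁻³·A⁻²) · cd = kg·m²·s⁻²·A⁻²·mol⁻¹·cd.
Left is s²·mol⁻¹·cd; right is kg·m²·s⁻²·A⁻²·mol⁻¹·cd — different.

No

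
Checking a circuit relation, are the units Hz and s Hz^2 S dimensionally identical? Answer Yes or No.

No

Left side:
  Hz = 1/s = s⁻¹ (frequency is cycles per second).
Right side:
  Hz = 1/s = s⁻¹ (frequency is cycles per second).
  So Hz² = s⁻².
  S = 1/Ω (conductance is reciprocal resistance),
      = kg⁻¹·m⁻²·s³·A².
  Combining: s·Hz²·S = s · s⁻² · (kg⁻¹·m⁻²·s³·A²) = kg⁻¹·m⁻²·s²·A².
Left is s⁻¹; right is kg⁻¹·m⁻²·s²·A² — different.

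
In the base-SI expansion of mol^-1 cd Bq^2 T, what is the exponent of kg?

Bq = 1/s = s⁻¹ (activity is decays per second).
So Bq² = s⁻².
T = Wb/m² (flux density = flux per area),
    = kg·s⁻²·A⁻¹.
Combining: mol⁻¹·cd·Bq²·T = mol⁻¹ · cd · s⁻² · (kg·s⁻²·A⁻¹) = kg·s⁻⁴·A⁻¹·mol⁻¹·cd.
The exponent of kg is 1.

1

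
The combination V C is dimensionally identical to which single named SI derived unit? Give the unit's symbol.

J

V = W/A (potential = power per current),
    = kg·m²·s⁻³·A⁻¹.
C = A·s = s·A (charge = current × time).
Combining: V·C = (kg·m²·s⁻³·A⁻¹) · (s·A) = kg·m²·s⁻².
kg·m²·s⁻² is the base-SI form of the joule.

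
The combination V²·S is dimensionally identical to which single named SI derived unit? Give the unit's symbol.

V = W/A (potential = power per current),
    = kg·m²·s⁻³·A⁻¹.
So V² = kg²·m⁴·s⁻⁶·A⁻².
S = 1/Ω (conductance is reciprocal resistance),
    = kg⁻¹·m⁻²·s³·A².
Combining: V²·S = (kg²·m⁴·s⁻⁶·A⁻²) · (kg⁻¹·m⁻²·s³·A²) = kg·m²·s⁻³.
kg·m²·s⁻³ is the base-SI form of the watt.

W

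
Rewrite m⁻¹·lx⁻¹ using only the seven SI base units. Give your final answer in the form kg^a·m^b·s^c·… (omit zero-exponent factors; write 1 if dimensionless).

m·cd⁻¹

lx = lm/m² (illuminance = luminous flux per area),
    = m⁻²·cd.
So lx⁻¹ = m²·cd⁻¹.
Combining: m⁻¹·lx⁻¹ = m⁻¹ · (m²·cd⁻¹) = m·cd⁻¹.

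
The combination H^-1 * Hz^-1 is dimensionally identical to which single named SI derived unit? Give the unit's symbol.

S

H = kg·m²·s⁻²·A⁻².
So H⁻¹ = kg⁻¹·m⁻²·s²·A².
Hz = s⁻¹.
So Hz⁻¹ = s.
Combining: H⁻¹·Hz⁻¹ = (kg⁻¹·m⁻²·s²·A²) · s = kg⁻¹·m⁻²·s³·A².
kg⁻¹·m⁻²·s³·A² is the base-SI form of the siemens.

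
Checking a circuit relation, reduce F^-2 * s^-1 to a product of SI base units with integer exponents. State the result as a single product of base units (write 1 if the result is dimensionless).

kg²·m⁴·s⁻⁹·A⁻⁴

F = kg⁻¹·m⁻²·s⁴·A².
So F⁻² = kg²·m⁴·s⁻⁸·A⁻⁴.
Combining: F⁻²·s⁻¹ = (kg²·m⁴·s⁻⁸·A⁻⁴) · s⁻¹ = kg²·m⁴·s⁻⁹·A⁻⁴.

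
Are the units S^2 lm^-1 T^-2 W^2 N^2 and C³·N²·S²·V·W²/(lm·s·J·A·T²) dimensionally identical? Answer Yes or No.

Left side:
  S = kg⁻¹·m⁻²·s³·A².
  So S² = kg⁻²·m⁻⁴·s⁶·A⁴.
  lm = cd.
  So lm⁻¹ = cd⁻¹.
  T = kg·s⁻²·A⁻¹.
  So T⁻² = kg⁻²·s⁴·A².
  W = kg·m²·s⁻³.
  So W² = kg²·m⁴·s⁻⁶.
  N = kg·m·s⁻².
  So N² = kg²·m²·s⁻⁴.
  Combining: S²·lm⁻¹·T⁻²·W²·N² = (kg⁻²·m⁻⁴·s⁶·A⁴) · cd⁻¹ · (kg⁻²·s⁴·A²) · (kg²·m⁴·s⁻⁶) · (kg²·m²·s⁻⁴) = m²·A⁶·cd⁻¹.
Right side:
  lm = cd·sr = cd (luminous flux; sr is dimensionless).
  So lm⁻¹ = cd⁻¹.
  C = A·s = s·A (charge = current × time).
  So C³ = s³·A³.
  N = kg·m/s² = kg·m·s⁻² (force = mass × acceleration).
  So N² = kg²·m²·s⁻⁴.
  S = 1/Ω (conductance is reciprocal resistance),
      = kg⁻¹·m⁻²·s³·A².
  So S² = kg⁻²·m⁻⁴·s⁶·A⁴.
  V = W/A (potential = power per current),
      = kg·m²·s⁻³·A⁻¹.
  W = J/s (power = energy per time),
      = kg·m²·s⁻³.
  So W² = kg²·m⁴·s⁻⁶.
  J = N·m (work = force × distance),
      = kg·m²·s⁻².
  So J⁻¹ = kg⁻¹·m⁻²·s².
  T = Wb/m² (flux density = flux per area),
      = kg·s⁻²·A⁻¹.
  So T⁻² = kg⁻²·s⁴·A².
  Combining: lm⁻¹·C³·N²·S²·s⁻¹·V·W²·J⁻¹·A⁻¹·T⁻² = cd⁻¹ · (s³·A³) · (kg²·m²·s⁻⁴) · (kg⁻²·m⁻⁴·s⁶·A⁴) · s⁻¹ · (kg·m²·s⁻³·A⁻¹) · (kg²·m⁴·s⁻⁶) · (kg⁻¹·m⁻²·s²) · A⁻¹ · (kg⁻²·s⁴·A²) = m²·s·A⁷·cd⁻¹.
Left is m²·A⁶·cd⁻¹; right is m²·s·A⁷·cd⁻¹ — different.

No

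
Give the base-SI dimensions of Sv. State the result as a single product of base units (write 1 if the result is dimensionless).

Sv = J/kg (equivalent dose = energy per mass),
    = m²·s⁻².

m²·s⁻²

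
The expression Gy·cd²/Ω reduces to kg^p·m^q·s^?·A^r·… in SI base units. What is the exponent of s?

Gy = m²·s⁻².
Ω = kg·m²·s⁻³·A⁻².
So Ω⁻¹ = kg⁻¹·m⁻²·s³·A².
Combining: Gy·Ω⁻¹·cd² = (m²·s⁻²) · (kg⁻¹·m⁻²·s³·A²) · cd² = kg⁻¹·s·A²·cd².
The exponent of s is 1.

1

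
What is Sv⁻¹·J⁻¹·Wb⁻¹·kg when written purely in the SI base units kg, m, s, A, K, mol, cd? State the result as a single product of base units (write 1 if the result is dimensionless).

kg⁻¹·m⁻⁶·s⁶·A

Sv = J/kg (equivalent dose = energy per mass),
    = m²·s⁻².
So Sv⁻¹ = m⁻²·s².
J = N·m (work = force × distance),
    = kg·m²·s⁻².
So J⁻¹ = kg⁻¹·m⁻²·s².
Wb = V·s (flux: a volt is a weber per second),
    = kg·m²·s⁻²·A⁻¹.
So Wb⁻¹ = kg⁻¹·m⁻²·s²·A.
Combining: Sv⁻¹·J⁻¹·Wb⁻¹·kg = (m⁻²·s²) · (kg⁻¹·m⁻²·s²) · (kg⁻¹·m⁻²·s²·A) · kg = kg⁻¹·m⁻⁶·s⁶·A.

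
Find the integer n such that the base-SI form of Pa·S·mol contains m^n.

Pa = N/m² (pressure = force per area),
    = kg·m⁻¹·s⁻².
S = 1/Ω (conductance is reciprocal resistance),
    = kg⁻¹·m⁻²·s³·A².
Combining: Pa·S·mol = (kg·m⁻¹·s⁻²) · (kg⁻¹·m⁻²·s³·A²) · mol = m⁻³·s·A²·mol.
The exponent of m is -3.

-3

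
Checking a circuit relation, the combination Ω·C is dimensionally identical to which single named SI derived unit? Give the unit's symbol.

Ω = V/A (resistance = voltage per current),
    = kg·m²·s⁻³·A⁻².
C = A·s = s·A (charge = current × time).
Combining: Ω·C = (kg·m²·s⁻³·A⁻²) · (s·A) = kg·m²·s⁻²·A⁻¹.
kg·m²·s⁻²·A⁻¹ is the base-SI form of the weber.

Wb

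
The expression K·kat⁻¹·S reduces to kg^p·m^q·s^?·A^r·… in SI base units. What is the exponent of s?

4

kat = mol/s = s⁻¹·mol (catalytic activity).
So kat⁻¹ = s·mol⁻¹.
S = 1/Ω (conductance is reciprocal resistance),
    = kg⁻¹·m⁻²·s³·A².
Combining: K·kat⁻¹·S = K · (s·mol⁻¹) · (kg⁻¹·m⁻²·s³·A²) = kg⁻¹·m⁻²·s⁴·A²·K·mol⁻¹.
The exponent of s is 4.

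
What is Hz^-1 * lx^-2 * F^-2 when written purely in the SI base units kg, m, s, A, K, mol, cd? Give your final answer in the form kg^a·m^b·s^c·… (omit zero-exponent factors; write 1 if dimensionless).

kg²·m⁸·s⁻⁷·A⁻⁴·cd⁻²

Hz = s⁻¹.
So Hz⁻¹ = s.
lx = m⁻²·cd.
So lx⁻² = m⁴·cd⁻².
F = kg⁻¹·m⁻²·s⁴·A².
So F⁻² = kg²·m⁴·s⁻⁸·A⁻⁴.
Combining: Hz⁻¹·lx⁻²·F⁻² = s · (m⁴·cd⁻²) · (kg²·m⁴·s⁻⁸·A⁻⁴) = kg²·m⁸·s⁻⁷·A⁻⁴·cd⁻².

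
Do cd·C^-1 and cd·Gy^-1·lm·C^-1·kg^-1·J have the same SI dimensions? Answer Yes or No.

No

Left side:
  C = s·A.
  So C⁻¹ = s⁻¹·A⁻¹.
  Combining: cd·C⁻¹ = cd · (s⁻¹·A⁻¹) = s⁻¹·A⁻¹·cd.
Right side:
  Gy = J/kg (absorbed dose = energy per mass),
      = m²·s⁻².
  So Gy⁻¹ = m⁻²·s².
  lm = cd·sr = cd (luminous flux; sr is dimensionless).
  C = A·s = s·A (charge = current × time).
  So C⁻¹ = s⁻¹·A⁻¹.
  J = N·m (work = force × distance),
      = kg·m²·s⁻².
  Combining: cd·Gy⁻¹·lm·C⁻¹·kg⁻¹·J = cd · (m⁻²·s²) · cd · (s⁻¹·A⁻¹) · kg⁻¹ · (kg·m²·s⁻²) = s⁻¹·A⁻¹·cd².
Left is s⁻¹·A⁻¹·cd; right is s⁻¹·A⁻¹·cd² — different.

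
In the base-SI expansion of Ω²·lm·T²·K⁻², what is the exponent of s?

Ω = V/A (resistance = voltage per current),
    = kg·m²·s⁻³·A⁻².
So Ω² = kg²·m⁴·s⁻⁶·A⁻⁴.
lm = cd·sr = cd (luminous flux; sr is dimensionless).
T = Wb/m² (flux density = flux per area),
    = kg·s⁻²·A⁻¹.
So T² = kg²·s⁻⁴·A⁻².
Combining: Ω²·lm·T²·K⁻² = (kg²·m⁴·s⁻⁶·A⁻⁴) · cd · (kg²·s⁻⁴·A⁻²) · K⁻² = kg⁴·m⁴·s⁻¹⁰·A⁻⁶·K⁻²·cd.
The exponent of s is -10.

-10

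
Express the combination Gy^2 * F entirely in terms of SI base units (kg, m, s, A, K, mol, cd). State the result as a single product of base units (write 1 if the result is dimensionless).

kg⁻¹·m²·A²

Gy = m²·s⁻².
So Gy² = m⁴·s⁻⁴.
F = kg⁻¹·m⁻²·s⁴·A².
Combining: Gy²·F = (m⁴·s⁻⁴) · (kg⁻¹·m⁻²·s⁴·A²) = kg⁻¹·m²·A².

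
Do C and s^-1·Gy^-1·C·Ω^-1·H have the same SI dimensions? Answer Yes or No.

No

Left side:
  C = s·A.
Right side:
  Gy = m²·s⁻².
  So Gy⁻¹ = m⁻²·s².
  C = s·A.
  Ω = kg·m²·s⁻³·A⁻².
  So Ω⁻¹ = kg⁻¹·m⁻²·s³·A².
  H = kg·m²·s⁻²·A⁻².
  Combining: s⁻¹·Gy⁻¹·C·Ω⁻¹·H = s⁻¹ · (m⁻²·s²) · (s·A) · (kg⁻¹·m⁻²·s³·A²) · (kg·m²·s⁻²·A⁻²) = m⁻²·s³·A.
Left is s·A; right is m⁻²·s³·A — different.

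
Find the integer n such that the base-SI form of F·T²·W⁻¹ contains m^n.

-4

F = C/V (capacitance = charge per voltage),
    = A·s/(kg·m²·s⁻³·A⁻¹) (substituting C and V),
    = kg⁻¹·m⁻²·s⁴·A².
T = Wb/m² (flux density = flux per area),
    = kg·s⁻²·A⁻¹.
So T² = kg²·s⁻⁴·A⁻².
W = J/s (power = energy per time),
    = kg·m²·s⁻³.
So W⁻¹ = kg⁻¹·m⁻²·s³.
Combining: F·T²·W⁻¹ = (kg⁻¹·m⁻²·s⁴·A²) · (kg²·s⁻⁴·A⁻²) · (kg⁻¹·m⁻²·s³) = m⁻⁴·s³.
The exponent of m is -4.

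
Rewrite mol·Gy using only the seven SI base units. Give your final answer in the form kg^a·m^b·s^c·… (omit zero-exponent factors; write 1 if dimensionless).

Gy = J/kg (absorbed dose = energy per mass),
    = m²·s⁻².
Combining: mol·Gy = mol · (m²·s⁻²) = m²·s⁻²·mol.

m²·s⁻²·mol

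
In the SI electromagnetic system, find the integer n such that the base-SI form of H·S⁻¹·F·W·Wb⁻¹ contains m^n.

2

H = Wb/A (inductance = flux per current),
    = kg·m²·s⁻²·A⁻².
S = 1/Ω (conductance is reciprocal resistance),
    = kg⁻¹·m⁻²·s³·A².
So S⁻¹ = kg·m²·s⁻³·A⁻².
F = C/V (capacitance = charge per voltage),
    = A·s/(kg·m²·s⁻³·A⁻¹) (substituting C and V),
    = kg⁻¹·m⁻²·s⁴·A².
W = J/s (power = energy per time),
    = kg·m²·s⁻³.
Wb = V·s (flux: a volt is a weber per second),
    = kg·m²·s⁻²·A⁻¹.
So Wb⁻¹ = kg⁻¹·m⁻²·s²·A.
Combining: H·S⁻¹·F·W·Wb⁻¹ = (kg·m²·s⁻²·A⁻²) · (kg·m²·s⁻³·A⁻²) · (kg⁻¹·m⁻²·s⁴·A²) · (kg·m²·s⁻³) · (kg⁻¹·m⁻²·s²·A) = kg·m²·s⁻²·A⁻¹.
The exponent of m is 2.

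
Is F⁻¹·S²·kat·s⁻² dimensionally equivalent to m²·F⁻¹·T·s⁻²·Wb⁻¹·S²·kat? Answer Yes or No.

Yes

Left side:
  F = kg⁻¹·m⁻²·s⁴·A².
  So F⁻¹ = kg·m²·s⁻⁴·A⁻².
  S = kg⁻¹·m⁻²·s³·A².
  So S² = kg⁻²·m⁻⁴·s⁶·A⁴.
  kat = s⁻¹·mol.
  Combining: F⁻¹·S²·kat·s⁻² = (kg·m²·s⁻⁴·A⁻²) · (kg⁻²·m⁻⁴·s⁶·A⁴) · (s⁻¹·mol) · s⁻² = kg⁻¹·m⁻²·s⁻¹·A²·mol.
Right side:
  F = C/V (capacitance = charge per voltage),
      = A·s/(kg·m²·s⁻³·A⁻¹) (substituting C and V),
      = kg⁻¹·m⁻²·s⁴·A².
  So F⁻¹ = kg·m²·s⁻⁴·A⁻².
  T = Wb/m² (flux density = flux per area),
      = kg·s⁻²·A⁻¹.
  Wb = V·s (flux: a volt is a weber per second),
      = kg·m²·s⁻²·A⁻¹.
  So Wb⁻¹ = kg⁻¹·m⁻²·s²·A.
  S = 1/Ω (conductance is reciprocal resistance),
      = kg⁻¹·m⁻²·s³·A².
  So S² = kg⁻²·m⁻⁴·s⁶·A⁴.
  kat = mol/s = s⁻¹·mol (catalytic activity).
  Combining: m²·F⁻¹·T·s⁻²·Wb⁻¹·S²·kat = m² · (kg·m²·s⁻⁴·A⁻²) · (kg·s⁻²·A⁻¹) · s⁻² · (kg⁻¹·m⁻²·s²·A) · (kg⁻²·m⁻⁴·s⁶·A⁴) · (s⁻¹·mol) = kg⁻¹·m⁻²·s⁻¹·A²·mol.
Both reduce to kg⁻¹·m⁻²·s⁻¹·A²·mol.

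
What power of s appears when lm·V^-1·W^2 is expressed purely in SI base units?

lm = cd.
V = kg·m²·s⁻³·A⁻¹.
So V⁻¹ = kg⁻¹·m⁻²·s³·A.
W = kg·m²·s⁻³.
So W² = kg²·m⁴·s⁻⁶.
Combining: lm·V⁻¹·W² = cd · (kg⁻¹·m⁻²·s³·A) · (kg²·m⁴·s⁻⁶) = kg·m²·s⁻³·A·cd.
The exponent of s is -3.

-3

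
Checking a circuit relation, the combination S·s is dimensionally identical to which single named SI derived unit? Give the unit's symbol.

S = kg⁻¹·m⁻²·s³·A².
Combining: S·s = (kg⁻¹·m⁻²·s³·A²) · s = kg⁻¹·m⁻²·s⁴·A².
kg⁻¹·m⁻²·s⁴·A² is the base-SI form of the farad.

F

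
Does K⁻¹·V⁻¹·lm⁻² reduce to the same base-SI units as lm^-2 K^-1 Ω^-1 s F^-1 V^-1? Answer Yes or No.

Left side:
  V = W/A (potential = power per current),
      = kg·m²·s⁻³·A⁻¹.
  So V⁻¹ = kg⁻¹·m⁻²·s³·A.
  lm = cd·sr = cd (luminous flux; sr is dimensionless).
  So lm⁻² = cd⁻².
  Combining: K⁻¹·V⁻¹·lm⁻² = K⁻¹ · (kg⁻¹·m⁻²·s³·A) · cd⁻² = kg⁻¹·m⁻²·s³·A·K⁻¹·cd⁻².
Right side:
  lm = cd·sr = cd (luminous flux; sr is dimensionless).
  So lm⁻² = cd⁻².
  Ω = V/A (resistance = voltage per current),
      = kg·m²·s⁻³·A⁻².
  So Ω⁻¹ = kg⁻¹·m⁻²·s³·A².
  F = C/V (capacitance = charge per voltage),
      = A·s/(kg·m²·s⁻³·A⁻¹) (substituting C and V),
      = kg⁻¹·m⁻²·s⁴·A².
  So F⁻¹ = kg·m²·s⁻⁴·A⁻².
  V = W/A (potential = power per current),
      = kg·m²·s⁻³·A⁻¹.
  So V⁻¹ = kg⁻¹·m⁻²·s³·A.
  Combining: lm⁻²·K⁻¹·Ω⁻¹·s·F⁻¹·V⁻¹ = cd⁻² · K⁻¹ · (kg⁻¹·m⁻²·s³·A²) · s · (kg·m²·s⁻⁴·A⁻²) · (kg⁻¹·m⁻²·s³·A) = kg⁻¹·m⁻²·s³·A·K⁻¹·cd⁻².
Both reduce to kg⁻¹·m⁻²·s³·A·K⁻¹·cd⁻².

Yes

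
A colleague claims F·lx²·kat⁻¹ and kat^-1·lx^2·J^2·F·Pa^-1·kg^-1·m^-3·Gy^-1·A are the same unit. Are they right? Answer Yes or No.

Left side:
  F = C/V (capacitance = charge per voltage),
      = A·s/(kg·m²·s⁻³·A⁻¹) (substituting C and V),
      = kg⁻¹·m⁻²·s⁴·A².
  lx = lm/m² (illuminance = luminous flux per area),
      = m⁻²·cd.
  So lx² = m⁻⁴·cd².
  kat = mol/s = s⁻¹·mol (catalytic activity).
  So kat⁻¹ = s·mol⁻¹.
  Combining: F·lx²·kat⁻¹ = (kg⁻¹·m⁻²·s⁴·A²) · (m⁻⁴·cd²) · (s·mol⁻¹) = kg⁻¹·m⁻⁶·s⁵·A²·mol⁻¹·cd².
Right side:
  kat = mol/s = s⁻¹·mol (catalytic activity).
  So kat⁻¹ = s·mol⁻¹.
  lx = lm/m² (illuminance = luminous flux per area),
      = m⁻²·cd.
  So lx² = m⁻⁴·cd².
  J = N·m (work = force × distance),
      = kg·m²·s⁻².
  So J² = kg²·m⁴·s⁻⁴.
  F = C/V (capacitance = charge per voltage),
      = A·s/(kg·m²·s⁻³·A⁻¹) (substituting C and V),
      = kg⁻¹·m⁻²·s⁴·A².
  Pa = N/m² (pressure = force per area),
      = kg·m⁻¹·s⁻².
  So Pa⁻¹ = kg⁻¹·m·s².
  Gy = J/kg (absorbed dose = energy per mass),
      = m²·s⁻².
  So Gy⁻¹ = m⁻²·s².
  Combining: kat⁻¹·lx²·J²·F·Pa⁻¹·kg⁻¹·m⁻³·Gy⁻¹·A = (s·mol⁻¹) · (m⁻⁴·cd²) · (kg²·m⁴·s⁻⁴) · (kg⁻¹·m⁻²·s⁴·A²) · (kg⁻¹·m·s²) · kg⁻¹ · m⁻³ · (m⁻²·s²) · A = kg⁻¹·m⁻⁶·s⁵·A³·mol⁻¹·cd².
Left is kg⁻¹·m⁻⁶·s⁵·A²·mol⁻¹·cd²; right is kg⁻¹·m⁻⁶·s⁵·A³·mol⁻¹·cd² — different.

No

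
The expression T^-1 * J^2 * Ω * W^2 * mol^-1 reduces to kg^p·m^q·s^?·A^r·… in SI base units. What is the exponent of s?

T = kg·s⁻²·A⁻¹.
So T⁻¹ = kg⁻¹·s²·A.
J = kg·m²·s⁻².
So J² = kg²·m⁴·s⁻⁴.
Ω = kg·m²·s⁻³·A⁻².
W = kg·m²·s⁻³.
So W² = kg²·m⁴·s⁻⁶.
Combining: T⁻¹·J²·Ω·W²·mol⁻¹ = (kg⁻¹·s²·A) · (kg²·m⁴·s⁻⁴) · (kg·m²·s⁻³·A⁻²) · (kg²·m⁴·s⁻⁶) · mol⁻¹ = kg⁴·m¹⁰·s⁻¹¹·A⁻¹·mol⁻¹.
The exponent of s is -11.

-11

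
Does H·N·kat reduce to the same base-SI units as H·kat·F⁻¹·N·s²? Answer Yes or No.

No

Left side:
  H = Wb/A (inductance = flux per current),
      = kg·m²·s⁻²·A⁻².
  N = kg·m/s² = kg·m·s⁻² (force = mass × acceleration).
  kat = mol/s = s⁻¹·mol (catalytic activity).
  Combining: H·N·kat = (kg·m²·s⁻²·A⁻²) · (kg·m·s⁻²) · (s⁻¹·mol) = kg²·m³·s⁻⁵·A⁻²·mol.
Right side:
  H = kg·m²·s⁻²·A⁻².
  kat = s⁻¹·mol.
  F = kg⁻¹·m⁻²·s⁴·A².
  So F⁻¹ = kg·m²·s⁻⁴·A⁻².
  N = kg·m·s⁻².
  Combining: H·kat·F⁻¹·N·s² = (kg·m²·s⁻²·A⁻²) · (s⁻¹·mol) · (kg·m²·s⁻⁴·A⁻²) · (kg·m·s⁻²) · s² = kg³·m⁵·s⁻⁷·A⁻⁴·mol.
Left is kg²·m³·s⁻⁵·A⁻²·mol; right is kg³·m⁵·s⁻⁷·A⁻⁴·mol — different.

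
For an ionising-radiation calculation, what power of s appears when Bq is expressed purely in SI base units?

Bq = s⁻¹.
The exponent of s is -1.

-1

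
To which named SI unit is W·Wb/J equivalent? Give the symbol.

V

W = kg·m²·s⁻³.
J = kg·m²·s⁻².
So J⁻¹ = kg⁻¹·m⁻²·s².
Wb = kg·m²·s⁻²·A⁻¹.
Combining: W·J⁻¹·Wb = (kg·m²·s⁻³) · (kg⁻¹·m⁻²·s²) · (kg·m²·s⁻²·A⁻¹) = kg·m²·s⁻³·A⁻¹.
kg·m²·s⁻³·A⁻¹ is the base-SI form of the volt.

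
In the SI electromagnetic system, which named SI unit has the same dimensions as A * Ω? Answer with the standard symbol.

Ω = kg·m²·s⁻³·A⁻².
Combining: A·Ω = A · (kg·m²·s⁻³·A⁻²) = kg·m²·s⁻³·A⁻¹.
kg·m²·s⁻³·A⁻¹ is the base-SI form of the volt.

V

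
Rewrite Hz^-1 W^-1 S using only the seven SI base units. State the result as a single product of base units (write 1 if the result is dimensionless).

Hz = 1/s = s⁻¹ (frequency is cycles per second).
So Hz⁻¹ = s.
W = J/s (power = energy per time),
    = kg·m²·s⁻³.
So W⁻¹ = kg⁻¹·m⁻²·s³.
S = 1/Ω (conductance is reciprocal resistance),
    = kg⁻¹·m⁻²·s³·A².
Combining: Hz⁻¹·W⁻¹·S = s · (kg⁻¹·m⁻²·s³) · (kg⁻¹·m⁻²·s³·A²) = kg⁻²·m⁻⁴·s⁷·A².

kg⁻²·m⁻⁴·s⁷·A²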